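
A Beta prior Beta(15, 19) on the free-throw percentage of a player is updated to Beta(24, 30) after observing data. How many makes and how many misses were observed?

Beta is conjugate to the binomial likelihood: posterior = Beta(a+s, b+f).
So s = 24 − 15 = 9 and f = 30 − 19 = 11.

9 makes and 11 misses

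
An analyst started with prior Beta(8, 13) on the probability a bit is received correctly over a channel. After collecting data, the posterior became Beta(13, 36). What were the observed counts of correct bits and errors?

5 correct bits and 23 errors

Beta is conjugate to the binomial likelihood: posterior = Beta(α+s, β+f).
Match parameters: s=13−8=5, f=36−13=23.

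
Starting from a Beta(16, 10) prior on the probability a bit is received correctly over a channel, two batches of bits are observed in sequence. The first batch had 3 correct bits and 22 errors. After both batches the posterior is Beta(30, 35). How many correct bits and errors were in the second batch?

11 correct bits and 3 errors

Because Beta–binomial updating is additive in the counts, the combined data contributed (α_post−α_prior, β_post−β_prior) successes and failures.
Total across both batches: 30−16=14 correct bits, 35−10=25 errors.
Subtract the first batch: 14−3=11 correct bits and 25−22=3 errors.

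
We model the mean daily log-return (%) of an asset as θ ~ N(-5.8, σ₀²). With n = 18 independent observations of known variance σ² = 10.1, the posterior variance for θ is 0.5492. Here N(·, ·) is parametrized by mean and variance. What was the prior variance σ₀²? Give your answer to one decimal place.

σ₀² = 25.9

Posterior precision equals prior precision plus data precision: 1/σ_n² = 1/σ₀² + n/σ².
So 1/σ₀² = 1/0.5492 − 18/10.1 = 1.820830 − 1.782178 = 0.038652.
Hence σ₀² = 1/0.038652 ≈ 25.9.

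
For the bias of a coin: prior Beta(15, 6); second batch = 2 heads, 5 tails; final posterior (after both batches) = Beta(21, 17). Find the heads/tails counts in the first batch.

Because Beta–binomial updating is additive in the counts, the combined data contributed (α_post−α_prior, β_post−β_prior) successes and failures.
Total across both batches: 21−15=6 heads, 17−6=11 tails.
Subtract the second batch: 6−2=4 heads and 11−5=6 tails.

4 heads and 6 tails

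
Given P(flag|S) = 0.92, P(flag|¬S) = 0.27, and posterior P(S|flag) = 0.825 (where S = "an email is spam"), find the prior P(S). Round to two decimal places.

Bayes' rule in odds form gives O(S|E) = O(S)·[P(E|S)/P(E|¬S)], hence O(S) = O(S|E)/LR.
Posterior odds = 0.825/(1−0.825) = 4.7143. LR = 0.92/0.27 = 3.4074.
Prior odds = 4.7143/3.4074 = 1.3835, so P(S) = 1.3835/(1+1.3835) ≈ 0.58.

P(S) = 0.58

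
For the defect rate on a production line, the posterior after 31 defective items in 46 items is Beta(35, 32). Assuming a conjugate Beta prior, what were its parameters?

A Beta(α, β) prior with s successes and f failures in binomial data gives a Beta(α+s, β+f) posterior.
So α = 35 − 31 = 4 and β = 32 − 15 = 17.

Beta(4, 17)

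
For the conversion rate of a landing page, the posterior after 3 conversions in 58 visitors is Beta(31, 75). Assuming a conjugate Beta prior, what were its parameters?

Under Beta–binomial conjugacy the posterior parameters are (α+s, β+f).
Subtract the data counts: 31−3=28, 75−55=20.

Beta(28, 20)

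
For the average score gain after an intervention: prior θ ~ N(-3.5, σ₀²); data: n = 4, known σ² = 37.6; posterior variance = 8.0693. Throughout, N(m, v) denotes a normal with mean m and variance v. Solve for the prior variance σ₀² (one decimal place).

σ₀² = 57.0

Posterior precision equals prior precision plus data precision: 1/σ_n² = 1/σ₀² + n/σ².
So 1/σ₀² = 1/8.0693 − 4/37.6 = 0.123926 − 0.106383 = 0.017543.
Hence σ₀² = 1/0.017543 ≈ 57.0.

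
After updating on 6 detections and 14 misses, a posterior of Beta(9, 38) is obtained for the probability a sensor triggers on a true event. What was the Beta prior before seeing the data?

A Beta(α, β) prior with s successes and f failures in binomial data gives a Beta(α+s, β+f) posterior.
So α = 9 − 6 = 3 and β = 38 − 14 = 24.

Beta(3, 24)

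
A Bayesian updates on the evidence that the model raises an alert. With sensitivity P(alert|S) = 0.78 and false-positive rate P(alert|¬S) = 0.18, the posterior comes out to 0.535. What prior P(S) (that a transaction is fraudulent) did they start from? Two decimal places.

Bayes' rule in odds form gives O(S|E) = O(S)·[P(E|S)/P(E|¬S)], hence O(S) = O(S|E)/LR.
Posterior odds = 0.535/(1−0.535) = 1.1505. LR = 0.78/0.18 = 4.3333.
Prior odds = 1.1505/4.3333 = 0.2655, so P(S) = 0.2655/(1+0.2655) ≈ 0.21.

P(S) = 0.21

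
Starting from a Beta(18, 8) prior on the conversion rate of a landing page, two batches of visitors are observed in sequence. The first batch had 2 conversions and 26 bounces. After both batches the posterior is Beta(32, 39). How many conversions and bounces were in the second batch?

Sequential conjugate updates are equivalent to a single update on the pooled data, so total successes = posterior α − prior α and total failures = posterior β − prior β.
Total across both batches: 32−18=14 conversions, 39−8=31 bounces.
Subtract the first batch: 14−2=12 conversions and 31−26=5 bounces.

12 conversions and 5 bounces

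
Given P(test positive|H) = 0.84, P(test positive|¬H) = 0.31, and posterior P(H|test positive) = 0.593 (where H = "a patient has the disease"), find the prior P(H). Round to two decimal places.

P(H) = 0.35

Bayes' rule in odds form gives O(H|E) = O(H)·[P(E|H)/P(E|¬H)], hence O(H) = O(H|E)/LR.
Posterior odds = 0.593/(1−0.593) = 1.4570. LR = 0.84/0.31 = 2.7097.
Prior odds = 1.4570/2.7097 = 0.5377, so P(H) = 0.5377/(1+0.5377) ≈ 0.35.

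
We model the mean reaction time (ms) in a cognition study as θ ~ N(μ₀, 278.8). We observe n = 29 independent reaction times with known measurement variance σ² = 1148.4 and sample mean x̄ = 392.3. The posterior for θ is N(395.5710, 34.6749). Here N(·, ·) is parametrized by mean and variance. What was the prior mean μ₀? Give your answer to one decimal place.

With known observation variance, the Normal–Normal posterior has precision τ_n = τ₀ + n/σ² and mean μ_n = (τ₀μ₀ + (n/σ²)x̄)/τ_n.
Here τ₀ = 1/278.8 = 0.003587 and τ_data = 29/1148.4 = 0.025253, so τ_n = 0.028840.
Rearranging for μ₀: μ₀ = (μ_n·τ_n − τ_data·x̄)/τ₀ = (395.5710·0.028840 − 0.025253·392.3) / 0.003587 = 1.501516/0.003587 ≈ 418.6.

μ₀ = 418.6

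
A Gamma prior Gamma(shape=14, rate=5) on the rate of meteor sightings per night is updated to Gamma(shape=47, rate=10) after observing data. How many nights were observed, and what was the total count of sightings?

n = 5 nights with total 33 sightings

Gamma–Poisson conjugacy: posterior shape = α + Σxᵢ, posterior rate = β + n.
Matching: Σxᵢ = 47 − 14 = 33 and n = 10 − 5 = 5.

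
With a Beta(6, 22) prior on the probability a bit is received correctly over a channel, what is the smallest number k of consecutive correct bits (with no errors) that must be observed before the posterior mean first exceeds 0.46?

After k correct bits and 0 errors the posterior is Beta(6+k, 22), with mean (6+k)/(6+22+k).
Set (6+k)/(28+k) > 0.46 and solve: k > (0.46·28 − 6)/(1 − 0.46) = 12.741.
The smallest integer exceeding 12.741 is 13.

k = 13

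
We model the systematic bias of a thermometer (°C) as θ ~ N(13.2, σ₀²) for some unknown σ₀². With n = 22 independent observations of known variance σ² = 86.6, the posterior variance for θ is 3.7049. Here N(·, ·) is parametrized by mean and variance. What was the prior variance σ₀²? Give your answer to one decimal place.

Posterior precision equals prior precision plus data precision: 1/σ_n² = 1/σ₀² + n/σ².
So 1/σ₀² = 1/3.7049 − 22/86.6 = 0.269913 − 0.254042 = 0.015871.
Hence σ₀² = 1/0.015871 ≈ 63.0.

σ₀² = 63.0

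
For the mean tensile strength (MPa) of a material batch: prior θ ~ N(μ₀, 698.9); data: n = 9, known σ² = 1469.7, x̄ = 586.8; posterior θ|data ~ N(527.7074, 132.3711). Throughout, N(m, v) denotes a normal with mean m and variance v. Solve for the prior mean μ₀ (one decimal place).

μ₀ = 274.8

With known observation variance, the Normal–Normal posterior has precision τ_n = τ₀ + n/σ² and mean μ_n = (τ₀μ₀ + (n/σ²)x̄)/τ_n.
Here τ₀ = 1/698.9 = 0.001431 and τ_data = 9/1469.7 = 0.006124, so τ_n = 0.007555.
Rearranging for μ₀: μ₀ = (μ_n·τ_n − τ_data·x̄)/τ₀ = (527.7074·0.007555 − 0.006124·586.8) / 0.001431 = 0.393266/0.001431 ≈ 274.8.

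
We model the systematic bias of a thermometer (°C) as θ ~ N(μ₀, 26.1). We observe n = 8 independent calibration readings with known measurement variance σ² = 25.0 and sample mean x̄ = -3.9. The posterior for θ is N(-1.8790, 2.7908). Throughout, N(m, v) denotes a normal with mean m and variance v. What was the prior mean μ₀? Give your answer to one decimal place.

μ₀ = 15.0

With known observation variance, the Normal–Normal posterior has precision τ_n = τ₀ + n/σ² and mean μ_n = (τ₀μ₀ + (n/σ²)x̄)/τ_n.
Here τ₀ = 1/26.1 = 0.038314 and τ_data = 8/25.0 = 0.320000, so τ_n = 0.358314.
Rearranging for μ₀: μ₀ = (μ_n·τ_n − τ_data·x̄)/τ₀ = (-1.8790·0.358314 − 0.320000·-3.9) / 0.038314 = 0.574728/0.038314 ≈ 15.0.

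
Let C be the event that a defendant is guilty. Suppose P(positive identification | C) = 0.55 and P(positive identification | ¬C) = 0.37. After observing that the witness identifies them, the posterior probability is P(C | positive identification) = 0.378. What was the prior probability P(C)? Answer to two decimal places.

P(C) = 0.29

Bayes' rule in odds form gives O(C|E) = O(C)·[P(E|C)/P(E|¬C)], hence O(C) = O(C|E)/LR.
Posterior odds = 0.378/(1−0.378) = 0.6077. LR = 0.55/0.37 = 1.4865.
Prior odds = 0.6077/1.4865 = 0.4088, so P(C) = 0.4088/(1+0.4088) ≈ 0.29.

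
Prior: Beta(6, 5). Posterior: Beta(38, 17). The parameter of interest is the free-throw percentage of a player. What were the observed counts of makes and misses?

32 makes and 12 misses

Under Beta–binomial conjugacy the posterior parameters are (α+s, β+f).
So s = 38 − 6 = 32 and f = 17 − 5 = 12.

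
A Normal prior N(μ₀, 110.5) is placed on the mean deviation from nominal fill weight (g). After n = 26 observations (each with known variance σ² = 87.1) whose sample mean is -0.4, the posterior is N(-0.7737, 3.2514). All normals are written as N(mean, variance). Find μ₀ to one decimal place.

μ₀ = -13.1

With known observation variance, the Normal–Normal posterior has precision τ_n = τ₀ + n/σ² and mean μ_n = (τ₀μ₀ + (n/σ²)x̄)/τ_n.
Here τ₀ = 1/110.5 = 0.009050 and τ_data = 26/87.1 = 0.298507, so τ_n = 0.307557.
Rearranging for μ₀: μ₀ = (μ_n·τ_n − τ_data·x̄)/τ₀ = (-0.7737·0.307557 − 0.298507·-0.4) / 0.009050 = -0.118554/0.009050 ≈ -13.1.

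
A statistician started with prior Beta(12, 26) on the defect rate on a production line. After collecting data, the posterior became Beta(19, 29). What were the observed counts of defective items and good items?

Under Beta–binomial conjugacy the posterior parameters are (α+s, β+f).
Match parameters: s=19−12=7, f=29−26=3.

7 defective items and 3 good items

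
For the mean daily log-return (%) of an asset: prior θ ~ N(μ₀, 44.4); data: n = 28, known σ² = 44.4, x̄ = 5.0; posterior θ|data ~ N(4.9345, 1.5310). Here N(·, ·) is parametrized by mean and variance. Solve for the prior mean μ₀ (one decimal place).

μ₀ = 3.1

The posterior mean is a precision-weighted average: μ_n = (τ₀μ₀ + τ_data·x̄)/(τ₀+τ_data), with τ₀=1/σ₀² and τ_data=n/σ².
Here τ₀ = 1/44.4 = 0.022523 and τ_data = 28/44.4 = 0.630631, so τ_n = 0.653154.
Rearranging for μ₀: μ₀ = (μ_n·τ_n − τ_data·x̄)/τ₀ = (4.9345·0.653154 − 0.630631·5.0) / 0.022523 = 0.069833/0.022523 ≈ 3.1.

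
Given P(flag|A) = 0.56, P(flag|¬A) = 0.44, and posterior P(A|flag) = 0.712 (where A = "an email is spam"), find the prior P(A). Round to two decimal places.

Bayes' rule in odds form gives O(A|E) = O(A)·[P(E|A)/P(E|¬A)], hence O(A) = O(A|E)/LR.
Posterior odds = 0.712/(1−0.712) = 2.4722. LR = 0.56/0.44 = 1.2727.
Prior odds = 2.4722/1.2727 = 1.9425, so P(A) = 1.9425/(1+1.9425) ≈ 0.66.

P(A) = 0.66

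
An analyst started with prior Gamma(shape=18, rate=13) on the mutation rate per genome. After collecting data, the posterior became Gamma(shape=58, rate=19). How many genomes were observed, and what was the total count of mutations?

n = 6 genomes with total 40 mutations

A Gamma(α, β) prior (rate parametrization) on a Poisson rate with n observations summing to S gives posterior Gamma(α+S, β+n).
Matching: Σxᵢ = 58 − 18 = 40 and n = 19 − 13 = 6.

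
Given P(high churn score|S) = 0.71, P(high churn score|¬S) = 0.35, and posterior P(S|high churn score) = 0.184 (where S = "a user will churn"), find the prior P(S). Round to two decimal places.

P(S) = 0.10

In odds form, posterior odds = prior odds × likelihood ratio, so prior odds = posterior odds ÷ LR.
Posterior odds = 0.184/(1−0.184) = 0.2255. LR = 0.71/0.35 = 2.0286.
Prior odds = 0.2255/2.0286 = 0.1112, so P(S) = 0.1112/(1+0.1112) ≈ 0.10.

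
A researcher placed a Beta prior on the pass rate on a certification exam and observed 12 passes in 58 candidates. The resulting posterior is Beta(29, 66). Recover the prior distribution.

Under Beta–binomial conjugacy the posterior parameters are (a+s, b+f).
Subtract the data counts: 29−12=17, 66−46=20.

Beta(17, 20)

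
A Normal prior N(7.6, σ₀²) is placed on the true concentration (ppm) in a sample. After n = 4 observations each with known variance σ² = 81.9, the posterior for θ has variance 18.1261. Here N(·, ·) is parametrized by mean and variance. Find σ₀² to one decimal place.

Posterior precision equals prior precision plus data precision: 1/σ_n² = 1/σ₀² + n/σ².
So 1/σ₀² = 1/18.1261 − 4/81.9 = 0.055169 − 0.048840 = 0.006329.
Hence σ₀² = 1/0.006329 ≈ 158.0.

σ₀² = 158.0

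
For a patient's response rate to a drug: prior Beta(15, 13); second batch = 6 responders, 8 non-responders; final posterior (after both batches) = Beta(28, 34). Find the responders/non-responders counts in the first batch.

7 responders and 13 non-responders

Sequential conjugate updates are equivalent to a single update on the pooled data, so total successes = posterior α − prior α and total failures = posterior β − prior β.
Total across both batches: 28−15=13 responders, 34−13=21 non-responders.
Subtract the second batch: 13−6=7 responders and 21−8=13 non-responders.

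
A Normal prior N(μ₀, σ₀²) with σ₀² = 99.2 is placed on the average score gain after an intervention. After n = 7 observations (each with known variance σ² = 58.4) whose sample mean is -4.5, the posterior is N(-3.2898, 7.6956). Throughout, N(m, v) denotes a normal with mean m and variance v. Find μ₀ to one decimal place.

The posterior mean is a precision-weighted average: μ_n = (τ₀μ₀ + τ_data·x̄)/(τ₀+τ_data), with τ₀=1/σ₀² and τ_data=n/σ².
Here τ₀ = 1/99.2 = 0.010081 and τ_data = 7/58.4 = 0.119863, so τ_n = 0.129944.
Rearranging for μ₀: μ₀ = (μ_n·τ_n − τ_data·x̄)/τ₀ = (-3.2898·0.129944 − 0.119863·-4.5) / 0.010081 = 0.111894/0.010081 ≈ 11.1.

μ₀ = 11.1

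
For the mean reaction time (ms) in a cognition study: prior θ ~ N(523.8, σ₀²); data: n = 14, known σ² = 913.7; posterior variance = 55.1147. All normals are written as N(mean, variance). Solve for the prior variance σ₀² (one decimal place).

Posterior precision equals prior precision plus data precision: 1/σ_n² = 1/σ₀² + n/σ².
So 1/σ₀² = 1/55.1147 − 14/913.7 = 0.018144 − 0.015322 = 0.002822.
Hence σ₀² = 1/0.002822 ≈ 354.4.

σ₀² = 354.4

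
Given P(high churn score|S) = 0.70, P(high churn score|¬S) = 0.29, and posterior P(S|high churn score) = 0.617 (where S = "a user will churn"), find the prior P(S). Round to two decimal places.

Bayes' rule in odds form gives O(S|E) = O(S)·[P(E|S)/P(E|¬S)], hence O(S) = O(S|E)/LR.
Posterior odds = 0.617/(1−0.617) = 1.6110. LR = 0.70/0.29 = 2.4138.
Prior odds = 1.6110/2.4138 = 0.6674, so P(S) = 0.6674/(1+0.6674) ≈ 0.40.

P(S) = 0.40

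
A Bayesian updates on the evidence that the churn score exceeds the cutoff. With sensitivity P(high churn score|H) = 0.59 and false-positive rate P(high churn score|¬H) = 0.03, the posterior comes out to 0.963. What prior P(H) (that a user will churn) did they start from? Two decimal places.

P(H) = 0.57

In odds form, posterior odds = prior odds × likelihood ratio, so prior odds = posterior odds ÷ LR.
Posterior odds = 0.963/(1−0.963) = 26.0270. LR = 0.59/0.03 = 19.6667.
Prior odds = 26.0270/19.6667 = 1.3234, so P(H) = 1.3234/(1+1.3234) ≈ 0.57.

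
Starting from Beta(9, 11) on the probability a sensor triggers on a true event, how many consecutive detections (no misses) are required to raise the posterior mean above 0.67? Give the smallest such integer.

k = 14

After k detections and 0 misses the posterior is Beta(9+k, 11), with mean (9+k)/(9+11+k).
Set (9+k)/(20+k) > 0.67 and solve: k > (0.67·20 − 9)/(1 − 0.67) = 13.333.
The smallest integer exceeding 13.333 is 14.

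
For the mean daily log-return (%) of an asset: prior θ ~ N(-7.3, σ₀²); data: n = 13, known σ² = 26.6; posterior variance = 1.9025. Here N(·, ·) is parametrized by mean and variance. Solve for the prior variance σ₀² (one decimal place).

σ₀² = 27.1

Posterior precision equals prior precision plus data precision: 1/σ_n² = 1/σ₀² + n/σ².
So 1/σ₀² = 1/1.9025 − 13/26.6 = 0.525624 − 0.488722 = 0.036902.
Hence σ₀² = 1/0.036902 ≈ 27.1.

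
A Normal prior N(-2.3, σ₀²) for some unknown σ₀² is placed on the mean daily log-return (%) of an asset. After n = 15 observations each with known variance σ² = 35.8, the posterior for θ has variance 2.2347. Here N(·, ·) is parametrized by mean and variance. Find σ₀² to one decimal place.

σ₀² = 35.1

Posterior precision equals prior precision plus data precision: 1/σ_n² = 1/σ₀² + n/σ².
So 1/σ₀² = 1/2.2347 − 15/35.8 = 0.447487 − 0.418994 = 0.028493.
Hence σ₀² = 1/0.028493 ≈ 35.1.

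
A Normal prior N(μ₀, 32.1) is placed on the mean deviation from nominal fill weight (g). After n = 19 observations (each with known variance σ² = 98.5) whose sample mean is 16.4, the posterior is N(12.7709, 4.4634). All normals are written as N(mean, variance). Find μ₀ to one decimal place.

μ₀ = -9.7

With known observation variance, the Normal–Normal posterior has precision τ_n = τ₀ + n/σ² and mean μ_n = (τ₀μ₀ + (n/σ²)x̄)/τ_n.
Here τ₀ = 1/32.1 = 0.031153 and τ_data = 19/98.5 = 0.192893, so τ_n = 0.224046.
Rearranging for μ₀: μ₀ = (μ_n·τ_n − τ_data·x̄)/τ₀ = (12.7709·0.224046 − 0.192893·16.4) / 0.031153 = -0.302176/0.031153 ≈ -9.7.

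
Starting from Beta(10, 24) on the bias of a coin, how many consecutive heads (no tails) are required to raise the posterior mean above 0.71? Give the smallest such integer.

After k heads and 0 tails the posterior is Beta(10+k, 24), with mean (10+k)/(10+24+k).
Set (10+k)/(34+k) > 0.71 and solve: k > (0.71·34 − 10)/(1 − 0.71) = 48.759.
The smallest integer exceeding 48.759 is 49.

k = 49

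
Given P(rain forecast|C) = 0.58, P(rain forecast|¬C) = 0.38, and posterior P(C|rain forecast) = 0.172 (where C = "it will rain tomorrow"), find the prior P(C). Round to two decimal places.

P(C) = 0.12

Bayes' rule in odds form gives O(C|E) = O(C)·[P(E|C)/P(E|¬C)], hence O(C) = O(C|E)/LR.
Posterior odds = 0.172/(1−0.172) = 0.2077. LR = 0.58/0.38 = 1.5263.
Prior odds = 0.2077/1.5263 = 0.1361, so P(C) = 0.1361/(1+0.1361) ≈ 0.12.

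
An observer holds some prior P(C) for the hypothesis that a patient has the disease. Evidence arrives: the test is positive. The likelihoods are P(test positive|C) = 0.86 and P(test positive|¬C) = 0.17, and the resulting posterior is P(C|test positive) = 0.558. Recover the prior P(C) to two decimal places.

P(C) = 0.20

Bayes' rule in odds form gives O(C|E) = O(C)·[P(E|C)/P(E|¬C)], hence O(C) = O(C|E)/LR.
Posterior odds = 0.558/(1−0.558) = 1.2624. LR = 0.86/0.17 = 5.0588.
Prior odds = 1.2624/5.0588 = 0.2495, so P(C) = 0.2495/(1+0.2495) ≈ 0.20.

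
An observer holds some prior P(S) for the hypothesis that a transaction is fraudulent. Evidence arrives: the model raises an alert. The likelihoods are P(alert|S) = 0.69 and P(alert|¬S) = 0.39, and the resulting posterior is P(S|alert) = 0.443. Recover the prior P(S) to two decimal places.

P(S) = 0.31

In odds form, posterior odds = prior odds × likelihood ratio, so prior odds = posterior odds ÷ LR.
Posterior odds = 0.443/(1−0.443) = 0.7953. LR = 0.69/0.39 = 1.7692.
Prior odds = 0.7953/1.7692 = 0.4495, so P(S) = 0.4495/(1+0.4495) ≈ 0.31.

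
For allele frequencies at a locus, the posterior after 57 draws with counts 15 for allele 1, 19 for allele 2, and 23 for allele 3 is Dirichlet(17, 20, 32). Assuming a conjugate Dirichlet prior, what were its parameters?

For a Dirichlet(α) prior with multinomial counts c, the posterior is Dirichlet(α + c) componentwise.
Subtract each count from the matching posterior parameter: 17−15=2, 20−19=1, 32−23=9.

Dirichlet(2, 1, 9)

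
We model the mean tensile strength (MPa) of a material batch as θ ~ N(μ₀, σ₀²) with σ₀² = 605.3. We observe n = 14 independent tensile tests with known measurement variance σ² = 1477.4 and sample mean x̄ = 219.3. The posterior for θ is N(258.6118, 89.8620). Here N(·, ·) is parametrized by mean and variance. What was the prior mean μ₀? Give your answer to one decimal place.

With known observation variance, the Normal–Normal posterior has precision τ_n = τ₀ + n/σ² and mean μ_n = (τ₀μ₀ + (n/σ²)x̄)/τ_n.
Here τ₀ = 1/605.3 = 0.001652 and τ_data = 14/1477.4 = 0.009476, so τ_n = 0.011128.
Rearranging for μ₀: μ₀ = (μ_n·τ_n − τ_data·x̄)/τ₀ = (258.6118·0.011128 − 0.009476·219.3) / 0.001652 = 0.799745/0.001652 ≈ 484.1.

μ₀ = 484.1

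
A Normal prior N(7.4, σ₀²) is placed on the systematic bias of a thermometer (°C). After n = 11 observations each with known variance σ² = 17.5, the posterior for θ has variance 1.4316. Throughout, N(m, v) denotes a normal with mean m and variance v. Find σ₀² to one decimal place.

Posterior precision equals prior precision plus data precision: 1/σ_n² = 1/σ₀² + n/σ².
So 1/σ₀² = 1/1.4316 − 11/17.5 = 0.698519 − 0.628571 = 0.069948.
Hence σ₀² = 1/0.069948 ≈ 14.3.

σ₀² = 14.3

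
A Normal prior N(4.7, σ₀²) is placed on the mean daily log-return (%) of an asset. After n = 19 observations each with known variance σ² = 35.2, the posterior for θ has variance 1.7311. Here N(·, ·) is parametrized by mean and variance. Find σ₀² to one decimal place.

σ₀² = 26.4

Posterior precision equals prior precision plus data precision: 1/σ_n² = 1/σ₀² + n/σ².
So 1/σ₀² = 1/1.7311 − 19/35.2 = 0.577667 − 0.539773 = 0.037894.
Hence σ₀² = 1/0.037894 ≈ 26.4.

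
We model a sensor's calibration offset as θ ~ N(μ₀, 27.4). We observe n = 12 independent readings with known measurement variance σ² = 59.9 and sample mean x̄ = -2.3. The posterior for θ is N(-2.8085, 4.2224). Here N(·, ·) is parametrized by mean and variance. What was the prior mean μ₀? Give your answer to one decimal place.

μ₀ = -5.6

With known observation variance, the Normal–Normal posterior has precision τ_n = τ₀ + n/σ² and mean μ_n = (τ₀μ₀ + (n/σ²)x̄)/τ_n.
Here τ₀ = 1/27.4 = 0.036496 and τ_data = 12/59.9 = 0.200334, so τ_n = 0.236830.
Rearranging for μ₀: μ₀ = (μ_n·τ_n − τ_data·x̄)/τ₀ = (-2.8085·0.236830 − 0.200334·-2.3) / 0.036496 = -0.204369/0.036496 ≈ -5.6.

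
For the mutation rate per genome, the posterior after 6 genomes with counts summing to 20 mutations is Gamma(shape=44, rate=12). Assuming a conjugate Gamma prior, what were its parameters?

Gamma(shape=24, rate=6)

Gamma–Poisson conjugacy: posterior shape = α + Σxᵢ, posterior rate = β + n.
So α = 44 − 20 = 24 and β = 12 − 6 = 6.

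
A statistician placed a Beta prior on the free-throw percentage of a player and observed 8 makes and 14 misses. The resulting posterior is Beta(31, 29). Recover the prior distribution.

Under Beta–binomial conjugacy the posterior parameters are (α+s, β+f).
So α = 31 − 8 = 23 and β = 29 − 14 = 15.

Beta(23, 15)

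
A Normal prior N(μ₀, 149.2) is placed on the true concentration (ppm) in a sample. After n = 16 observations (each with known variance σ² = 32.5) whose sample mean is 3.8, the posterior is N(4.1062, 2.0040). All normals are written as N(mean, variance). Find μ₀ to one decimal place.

μ₀ = 26.6

With known observation variance, the Normal–Normal posterior has precision τ_n = τ₀ + n/σ² and mean μ_n = (τ₀μ₀ + (n/σ²)x̄)/τ_n.
Here τ₀ = 1/149.2 = 0.006702 and τ_data = 16/32.5 = 0.492308, so τ_n = 0.499010.
Rearranging for μ₀: μ₀ = (μ_n·τ_n − τ_data·x̄)/τ₀ = (4.1062·0.499010 − 0.492308·3.8) / 0.006702 = 0.178264/0.006702 ≈ 26.6.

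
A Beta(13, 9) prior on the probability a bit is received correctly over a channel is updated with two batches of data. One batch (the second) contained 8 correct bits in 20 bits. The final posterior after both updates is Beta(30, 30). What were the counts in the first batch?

9 correct bits and 9 errors

Sequential conjugate updates are equivalent to a single update on the pooled data, so total successes = posterior α − prior α and total failures = posterior β − prior β.
Total across both batches: 30−13=17 correct bits, 30−9=21 errors.
Subtract the second batch: 17−8=9 correct bits and 21−12=9 errors.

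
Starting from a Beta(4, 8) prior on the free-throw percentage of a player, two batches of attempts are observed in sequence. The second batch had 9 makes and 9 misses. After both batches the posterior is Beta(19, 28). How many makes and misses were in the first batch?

Because Beta–binomial updating is additive in the counts, the combined data contributed (α_post−α_prior, β_post−β_prior) successes and failures.
Total across both batches: 19−4=15 makes, 28−8=20 misses.
Subtract the second batch: 15−9=6 makes and 20−9=11 misses.

6 makes and 11 misses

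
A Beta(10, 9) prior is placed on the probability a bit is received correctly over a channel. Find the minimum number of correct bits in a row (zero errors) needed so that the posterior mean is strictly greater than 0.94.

k = 132

After k correct bits and 0 errors the posterior is Beta(10+k, 9), with mean (10+k)/(10+9+k).
Set (10+k)/(19+k) > 0.94 and solve: k > (0.94·19 − 10)/(1 − 0.94) = 131.000.
The smallest integer exceeding 131.000 is 132.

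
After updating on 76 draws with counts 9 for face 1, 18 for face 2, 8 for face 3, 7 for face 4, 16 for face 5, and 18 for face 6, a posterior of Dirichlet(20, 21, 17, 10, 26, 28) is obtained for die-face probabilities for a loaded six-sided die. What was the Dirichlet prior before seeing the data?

Dirichlet(11, 3, 9, 3, 10, 10)

For a Dirichlet(α) prior with multinomial counts c, the posterior is Dirichlet(α + c) componentwise.
Subtract each count from the matching posterior parameter: 20−9=11, 21−18=3, 17−8=9, 10−7=3, 26−16=10, 28−18=10.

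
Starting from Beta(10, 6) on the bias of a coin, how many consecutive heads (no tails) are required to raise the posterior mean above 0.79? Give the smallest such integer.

After k heads and 0 tails the posterior is Beta(10+k, 6), with mean (10+k)/(10+6+k).
Set (10+k)/(16+k) > 0.79 and solve: k > (0.79·16 − 10)/(1 − 0.79) = 12.571.
The smallest integer exceeding 12.571 is 13, and checking k=13: (23)/(29) = 0.7931 > 0.79.

k = 13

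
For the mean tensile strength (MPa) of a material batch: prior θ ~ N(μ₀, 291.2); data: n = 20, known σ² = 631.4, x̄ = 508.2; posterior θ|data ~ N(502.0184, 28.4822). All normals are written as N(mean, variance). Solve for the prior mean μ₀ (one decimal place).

μ₀ = 445.0

With known observation variance, the Normal–Normal posterior has precision τ_n = τ₀ + n/σ² and mean μ_n = (τ₀μ₀ + (n/σ²)x̄)/τ_n.
Here τ₀ = 1/291.2 = 0.003434 and τ_data = 20/631.4 = 0.031676, so τ_n = 0.035110.
Rearranging for μ₀: μ₀ = (μ_n·τ_n − τ_data·x̄)/τ₀ = (502.0184·0.035110 − 0.031676·508.2) / 0.003434 = 1.528123/0.003434 ≈ 445.0.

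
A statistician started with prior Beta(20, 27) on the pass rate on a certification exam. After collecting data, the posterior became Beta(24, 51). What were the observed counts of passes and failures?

Under Beta–binomial conjugacy the posterior parameters are (α+s, β+f).
So s = 24 − 20 = 4 and f = 51 − 27 = 24.

4 passes and 24 failures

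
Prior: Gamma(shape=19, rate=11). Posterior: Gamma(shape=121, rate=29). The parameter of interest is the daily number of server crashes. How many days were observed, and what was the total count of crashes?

A Gamma(α, β) prior (rate parametrization) on a Poisson rate with n observations summing to S gives posterior Gamma(α+S, β+n).
Matching: Σxᵢ = 121 − 19 = 102 and n = 29 − 11 = 18.

n = 18 days with total 102 crashes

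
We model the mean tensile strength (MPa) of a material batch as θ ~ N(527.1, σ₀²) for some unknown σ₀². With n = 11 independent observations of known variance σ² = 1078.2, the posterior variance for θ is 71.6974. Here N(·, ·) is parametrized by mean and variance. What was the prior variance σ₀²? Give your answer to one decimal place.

σ₀² = 267.0

For the Normal–Normal model with known σ², precisions add: τ_n = τ₀ + n/σ².
So 1/σ₀² = 1/71.6974 − 11/1078.2 = 0.013948 − 0.010202 = 0.003746.
Hence σ₀² = 1/0.003746 ≈ 267.0.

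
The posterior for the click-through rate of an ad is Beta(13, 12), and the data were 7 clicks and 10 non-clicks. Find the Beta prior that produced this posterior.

Beta(6, 2)

A Beta(α, β) prior with s successes and f failures in binomial data gives a Beta(α+s, β+f) posterior.
Subtract the data counts: 13−7=6, 12−10=2.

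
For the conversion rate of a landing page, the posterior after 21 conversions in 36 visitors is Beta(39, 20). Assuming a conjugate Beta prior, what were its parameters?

A Beta(α, β) prior with s successes and f failures in binomial data gives a Beta(α+s, β+f) posterior.
Subtract the data counts: 39−21=18, 20−15=5.

Beta(18, 5)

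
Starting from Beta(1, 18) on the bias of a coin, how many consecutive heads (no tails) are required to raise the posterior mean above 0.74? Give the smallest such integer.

k = 51

After k heads and 0 tails the posterior is Beta(1+k, 18), with mean (1+k)/(1+18+k).
Set (1+k)/(19+k) > 0.74 and solve: k > (0.74·19 − 1)/(1 − 0.74) = 50.231.
The smallest integer exceeding 50.231 is 51, and checking k=51: (52)/(70) = 0.7429 > 0.74.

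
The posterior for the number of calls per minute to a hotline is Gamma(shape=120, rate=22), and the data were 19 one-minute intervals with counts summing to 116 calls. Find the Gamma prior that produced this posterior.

Gamma–Poisson conjugacy: posterior shape = α + Σxᵢ, posterior rate = β + n.
So α = 120 − 116 = 4 and β = 22 − 19 = 3.

Gamma(shape=4, rate=3)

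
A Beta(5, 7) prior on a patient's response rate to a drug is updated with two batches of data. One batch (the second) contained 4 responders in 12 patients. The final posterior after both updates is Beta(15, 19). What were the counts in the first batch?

Because Beta–binomial updating is additive in the counts, the combined data contributed (α_post−α_prior, β_post−β_prior) successes and failures.
Total across both batches: 15−5=10 responders, 19−7=12 non-responders.
Subtract the second batch: 10−4=6 responders and 12−8=4 non-responders.

6 responders and 4 non-responders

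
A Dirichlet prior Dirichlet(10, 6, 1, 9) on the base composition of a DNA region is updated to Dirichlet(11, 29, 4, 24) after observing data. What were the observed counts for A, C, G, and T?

For a Dirichlet(α) prior with multinomial counts c, the posterior is Dirichlet(α + c) componentwise.
Counts are posterior − prior componentwise: 11−10=1, 29−6=23, 4−1=3, 24−9=15.

counts (1, 23, 3, 15)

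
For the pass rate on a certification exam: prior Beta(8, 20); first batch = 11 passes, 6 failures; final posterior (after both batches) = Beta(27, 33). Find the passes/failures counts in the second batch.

Because Beta–binomial updating is additive in the counts, the combined data contributed (α_post−α_prior, β_post−β_prior) successes and failures.
Total across both batches: 27−8=19 passes, 33−20=13 failures.
Subtract the first batch: 19−11=8 passes and 13−6=7 failures.

8 passes and 7 failures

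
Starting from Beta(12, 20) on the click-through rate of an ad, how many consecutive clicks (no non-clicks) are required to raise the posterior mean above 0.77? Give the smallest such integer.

k = 55

After k clicks and 0 non-clicks the posterior is Beta(12+k, 20), with mean (12+k)/(12+20+k).
Set (12+k)/(32+k) > 0.77 and solve: k > (0.77·32 − 12)/(1 − 0.77) = 54.957.
The smallest integer exceeding 54.957 is 55.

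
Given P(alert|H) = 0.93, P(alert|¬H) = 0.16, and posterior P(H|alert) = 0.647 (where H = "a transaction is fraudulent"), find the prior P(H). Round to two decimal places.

In odds form, posterior odds = prior odds × likelihood ratio, so prior odds = posterior odds ÷ LR.
Posterior odds = 0.647/(1−0.647) = 1.8329. LR = 0.93/0.16 = 5.8125.
Prior odds = 1.8329/5.8125 = 0.3153, so P(H) = 0.3153/(1+0.3153) ≈ 0.24.

P(H) = 0.24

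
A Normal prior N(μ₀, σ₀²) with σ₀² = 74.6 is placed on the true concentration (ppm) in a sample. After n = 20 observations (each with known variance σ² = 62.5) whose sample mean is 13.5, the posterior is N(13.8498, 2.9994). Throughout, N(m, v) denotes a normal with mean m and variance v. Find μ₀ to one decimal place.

μ₀ = 22.2

The posterior mean is a precision-weighted average: μ_n = (τ₀μ₀ + τ_data·x̄)/(τ₀+τ_data), with τ₀=1/σ₀² and τ_data=n/σ².
Here τ₀ = 1/74.6 = 0.013405 and τ_data = 20/62.5 = 0.320000, so τ_n = 0.333405.
Rearranging for μ₀: μ₀ = (μ_n·τ_n − τ_data·x̄)/τ₀ = (13.8498·0.333405 − 0.320000·13.5) / 0.013405 = 0.297593/0.013405 ≈ 22.2.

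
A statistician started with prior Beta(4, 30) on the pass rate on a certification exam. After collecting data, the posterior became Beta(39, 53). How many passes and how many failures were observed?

Under Beta–binomial conjugacy the posterior parameters are (α+s, β+f).
So s = 39 − 4 = 35 and f = 53 − 30 = 23.

35 passes and 23 failures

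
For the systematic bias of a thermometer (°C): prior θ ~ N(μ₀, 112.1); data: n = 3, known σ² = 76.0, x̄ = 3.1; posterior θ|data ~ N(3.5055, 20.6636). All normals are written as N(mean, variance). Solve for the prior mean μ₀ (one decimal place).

The posterior mean is a precision-weighted average: μ_n = (τ₀μ₀ + τ_data·x̄)/(τ₀+τ_data), with τ₀=1/σ₀² and τ_data=n/σ².
Here τ₀ = 1/112.1 = 0.008921 and τ_data = 3/76.0 = 0.039474, so τ_n = 0.048395.
Rearranging for μ₀: μ₀ = (μ_n·τ_n − τ_data·x̄)/τ₀ = (3.5055·0.048395 − 0.039474·3.1) / 0.008921 = 0.047279/0.008921 ≈ 5.3.

μ₀ = 5.3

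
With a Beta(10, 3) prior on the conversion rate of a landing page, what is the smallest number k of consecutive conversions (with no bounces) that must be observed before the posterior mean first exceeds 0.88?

k = 13

After k conversions and 0 bounces the posterior is Beta(10+k, 3), with mean (10+k)/(10+3+k).
Set (10+k)/(13+k) > 0.88 and solve: k > (0.88·13 − 10)/(1 − 0.88) = 12.000.
The smallest integer exceeding 12.000 is 13, and checking k=13: (23)/(26) = 0.8846 > 0.88.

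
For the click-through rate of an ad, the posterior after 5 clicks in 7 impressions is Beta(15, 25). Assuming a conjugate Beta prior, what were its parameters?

A Beta(α, β) prior with s successes and f failures in binomial data gives a Beta(α+s, β+f) posterior.
Subtract the data counts: 15−5=10, 25−2=23.

Beta(10, 23)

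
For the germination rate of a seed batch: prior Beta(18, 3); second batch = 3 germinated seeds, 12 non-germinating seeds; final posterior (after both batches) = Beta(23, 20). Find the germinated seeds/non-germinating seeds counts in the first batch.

Sequential conjugate updates are equivalent to a single update on the pooled data, so total successes = posterior α − prior α and total failures = posterior β − prior β.
Total across both batches: 23−18=5 germinated seeds, 20−3=17 non-germinating seeds.
Subtract the second batch: 5−3=2 germinated seeds and 17−12=5 non-germinating seeds.

2 germinated seeds and 5 non-germinating seeds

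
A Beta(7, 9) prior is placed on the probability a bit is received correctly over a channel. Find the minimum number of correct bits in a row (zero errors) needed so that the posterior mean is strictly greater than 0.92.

After k correct bits and 0 errors the posterior is Beta(7+k, 9), with mean (7+k)/(7+9+k).
Set (7+k)/(16+k) > 0.92 and solve: k > (0.92·16 − 7)/(1 − 0.92) = 96.500.
The smallest integer exceeding 96.500 is 97, and checking k=97: (104)/(113) = 0.9204 > 0.92.

k = 97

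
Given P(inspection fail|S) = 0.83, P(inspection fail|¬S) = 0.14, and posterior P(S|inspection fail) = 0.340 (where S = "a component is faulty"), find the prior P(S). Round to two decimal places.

P(S) = 0.08

In odds form, posterior odds = prior odds × likelihood ratio, so prior odds = posterior odds ÷ LR.
Posterior odds = 0.340/(1−0.340) = 0.5152. LR = 0.83/0.14 = 5.9286.
Prior odds = 0.5152/5.9286 = 0.0869, so P(S) = 0.0869/(1+0.0869) ≈ 0.08.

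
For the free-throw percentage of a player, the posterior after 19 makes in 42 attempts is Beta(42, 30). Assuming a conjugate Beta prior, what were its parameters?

Beta is conjugate to the binomial likelihood: posterior = Beta(a+s, b+f).
Subtract the data counts: 42−19=23, 30−23=7.

Beta(23, 7)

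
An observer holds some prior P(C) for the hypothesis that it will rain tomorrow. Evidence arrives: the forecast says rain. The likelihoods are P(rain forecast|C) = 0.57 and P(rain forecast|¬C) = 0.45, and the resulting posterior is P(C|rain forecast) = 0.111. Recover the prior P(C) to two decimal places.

P(C) = 0.09

In odds form, posterior odds = prior odds × likelihood ratio, so prior odds = posterior odds ÷ LR.
Posterior odds = 0.111/(1−0.111) = 0.1249. LR = 0.57/0.45 = 1.2667.
Prior odds = 0.1249/1.2667 = 0.0986, so P(C) = 0.0986/(1+0.0986) ≈ 0.09.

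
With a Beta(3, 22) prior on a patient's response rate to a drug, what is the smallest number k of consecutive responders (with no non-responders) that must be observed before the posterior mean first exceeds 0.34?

After k responders and 0 non-responders the posterior is Beta(3+k, 22), with mean (3+k)/(3+22+k).
Set (3+k)/(25+k) > 0.34 and solve: k > (0.34·25 − 3)/(1 − 0.34) = 8.333.
The smallest integer exceeding 8.333 is 9.

k = 9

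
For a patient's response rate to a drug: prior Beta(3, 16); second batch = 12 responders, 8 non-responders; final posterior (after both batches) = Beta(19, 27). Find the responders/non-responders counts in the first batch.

Sequential conjugate updates are equivalent to a single update on the pooled data, so total successes = posterior α − prior α and total failures = posterior β − prior β.
Total across both batches: 19−3=16 responders, 27−16=11 non-responders.
Subtract the second batch: 16−12=4 responders and 11−8=3 non-responders.

4 responders and 3 non-responders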